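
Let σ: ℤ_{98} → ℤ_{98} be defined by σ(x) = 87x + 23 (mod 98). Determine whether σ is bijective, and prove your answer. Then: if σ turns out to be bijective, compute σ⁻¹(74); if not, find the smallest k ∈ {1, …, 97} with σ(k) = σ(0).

If σ(a) = σ(b), then 87a ≡ 87b (mod 98). Because gcd(87, 98) = 1, we may cancel 87 to get a ≡ b (mod 98).
We now compute 87⁻¹ mod 98 explicitly. Euclid's algorithm: 98 = 1·87 + 11, 87 = 7·11 + 10, 11 = 1·10 + 1; back-substituting gives 1 = 89·87 − 79·98, so 87⁻¹ ≡ 89 (mod 98).
Then y ↦ 89(y − 23) is a two-sided inverse to σ, so every y ∈ ℤ_{98} has a preimage.
Therefore σ is bijective.
Since σ is bijective, we find σ⁻¹(74): we need 87x ≡ 74 − 23 ≡ 51 (mod 98). Using 87⁻¹ = 89: x ≡ 89·51 = 4539 = 46·98 + 31, so x = 31.
Check: σ(31) = 87·31 + 23 = 2720 = 27·98 + 74 ≡ 74 (mod 98).

31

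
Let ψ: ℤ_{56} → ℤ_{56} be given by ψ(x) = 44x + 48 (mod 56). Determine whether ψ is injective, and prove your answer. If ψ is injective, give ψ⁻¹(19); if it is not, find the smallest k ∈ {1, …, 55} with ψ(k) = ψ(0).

We have gcd(44, 56) = 4 > 1. Taking u = 0 and v = 14: ψ(0) = 48 and ψ(14) = 44·14 + 48 = 664 ≡ 48 (mod 56).
So ψ(0) = ψ(14) while 0 ≠ 14, therefore ψ is not injective.
Since ψ is not injective, we find the least positive k with ψ(k) = ψ(0): this means 44k ≡ 0 (mod 56), i.e. 56 ∣ 44k. Since gcd(44, 56) = 4, dividing through by 4 this holds exactly when 14 ∣ 11k, and as gcd(11, 14) = 1, exactly when 14 ∣ k.
The smallest positive such k is 14.

14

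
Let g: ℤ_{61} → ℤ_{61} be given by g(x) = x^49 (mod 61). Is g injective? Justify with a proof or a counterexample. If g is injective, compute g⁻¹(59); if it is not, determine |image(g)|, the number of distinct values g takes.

54

Since 61 is prime, the nonzero elements of ℤ_{61} form a cyclic group of order 60.
As gcd(49, 60) = 1, raising to the 49th power is a bijection on this group: if a^49 ≡ b^49 then (ab^{−1})^49 = 1, and the only element of order dividing gcd(49, 60) = 1 is 1, so a = b.
With g(0) = 0 this makes g injective on all of ℤ_{61}, hence bijective (finite equal-size domain and codomain). In particular g is injective.
Since g is injective, we find the preimage of 59. The inverse of x ↦ x^49 on (ℤ_{61})^× is x ↦ x^49, because 49·49 = 2401 = 40·60 + 1 ≡ 1 (mod 60) and x^{60} = 1 for x ≠ 0 (Fermat). So g⁻¹(59) = 59^49 mod 61.
Repeated squaring mod 61: 59^1 ≡ 59, 59^2 ≡ 59² = 3481 ≡ 4, 59^4 ≡ 4² = 16, 59^8 ≡ 16² = 256 ≡ 12, 59^16 ≡ 12² = 144 ≡ 22, 59^32 ≡ 22² = 484 ≡ 57. Since 49 = 32 + 16 + 1, 59^49 ≡ 57·22·59: 57·22 = 1254 ≡ 34, then 34·59 = 2006 ≡ 54. So 59^49 ≡ 54 (mod 61).
Hence g⁻¹(59) = 54.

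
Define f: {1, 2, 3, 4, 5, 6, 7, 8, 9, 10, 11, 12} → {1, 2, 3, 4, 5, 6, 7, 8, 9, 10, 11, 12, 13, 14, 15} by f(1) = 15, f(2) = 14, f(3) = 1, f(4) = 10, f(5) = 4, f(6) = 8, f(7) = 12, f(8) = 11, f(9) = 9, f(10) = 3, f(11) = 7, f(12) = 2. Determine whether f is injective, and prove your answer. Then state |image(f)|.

The values f(1), …, f(12) are 15, 14, 1, 10, 4, 8, 12, 11, 9, 3, 7, 2 — all distinct.
So f(a) = f(b) only when a = b, and f is injective.
The image of f is {1, 2, 3, 4, 7, 8, 9, 10, 11, 12, 14, 15}, which has 12 elements.

12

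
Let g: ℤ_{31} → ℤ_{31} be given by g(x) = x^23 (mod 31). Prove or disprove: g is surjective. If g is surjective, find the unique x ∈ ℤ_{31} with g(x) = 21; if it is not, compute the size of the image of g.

Since 31 is prime, the nonzero elements of ℤ_{31} form a cyclic group of order 30.
As gcd(23, 30) = 1, raising to the 23rd power is a bijection on this group: if x_1^23 ≡ x_2^23 then (x_1x_2^{−1})^23 = 1, and the only element of order dividing gcd(23, 30) = 1 is 1, so x_1 = x_2.
With g(0) = 0 this makes g injective on all of ℤ_{31}, hence bijective (finite equal-size domain and codomain). In particular g is surjective.
Since g is surjective, we find the preimage of 21. The inverse of x ↦ x^23 on (ℤ_{31})^× is x ↦ x^17, because 23·17 = 391 = 13·30 + 1 ≡ 1 (mod 30) and x^{30} = 1 for x ≠ 0 (Fermat). So g⁻¹(21) = 21^17 mod 31.
Repeated squaring mod 31: 21^1 ≡ 21, 21^2 ≡ 21² = 441 ≡ 7, 21^4 ≡ 7² = 49 ≡ 18, 21^8 ≡ 18² = 324 ≡ 14, 21^16 ≡ 14² = 196 ≡ 10. Since 17 = 16 + 1, 21^17 ≡ 10·21: 10·21 = 210 ≡ 24. So 21^17 ≡ 24 (mod 31).
Hence g⁻¹(21) = 24.

24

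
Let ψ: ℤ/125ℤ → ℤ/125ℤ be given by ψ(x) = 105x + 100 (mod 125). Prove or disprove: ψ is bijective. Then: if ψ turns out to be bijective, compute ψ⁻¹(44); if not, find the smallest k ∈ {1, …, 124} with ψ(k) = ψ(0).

25

Recall that ψ is injective if ψ(a) = ψ(b) implies a = b.
We have gcd(105, 125) = 5 > 1. Taking a = 0 and b = 25: ψ(0) = 100 and ψ(25) = 105·25 + 100 = 2725 ≡ 100 (mod 125).
So ψ(0) = ψ(25) while 0 ≠ 25, thus ψ is not injective, hence not bijective.
Since ψ is not bijective, we find the least positive k with ψ(k) = ψ(0): this means 105k ≡ 0 (mod 125), i.e. 125 ∣ 105k. Since gcd(105, 125) = 5, dividing through by 5 this holds exactly when 25 ∣ 21k, and as gcd(21, 25) = 1, exactly when 25 ∣ k.
The smallest positive such k is 25.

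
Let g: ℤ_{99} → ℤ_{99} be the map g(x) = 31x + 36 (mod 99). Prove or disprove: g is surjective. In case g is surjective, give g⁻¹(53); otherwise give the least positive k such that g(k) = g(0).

74

By definition, g is surjective if every y in the codomain equals g(x) for some x in the domain.
Since gcd(31, 99) = 1, 31 is invertible modulo 99. Euclid's algorithm: 99 = 3·31 + 6, 31 = 5·6 + 1; back-substituting gives 1 = 16·31 − 5·99, so 31⁻¹ ≡ 16 (mod 99).
Then y ↦ 16(y − 36) is a two-sided inverse to g, so every y ∈ ℤ_{99} has a preimage.
Hence g is surjective.
Since g is surjective, we compute g⁻¹(53): solve 31x + 36 ≡ 53 (mod 99), i.e. 31x ≡ 17 (mod 99).
Multiplying by 31⁻¹ = 16 gives x ≡ 16·17 = 272 = 2·99 + 74 ≡ 74 (mod 99).
Check: g(74) = 31·74 + 36 = 2330 = 23·99 + 53 ≡ 53 (mod 99).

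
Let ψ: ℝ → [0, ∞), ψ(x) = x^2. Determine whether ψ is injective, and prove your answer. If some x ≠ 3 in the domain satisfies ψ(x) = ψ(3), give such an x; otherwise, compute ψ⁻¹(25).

ψ(3) = 9 = (−3)^2 = ψ(−3) (since 2 is even), with 3 ≠ −3. So ψ is not injective.
For the follow-up, such an x exists: taking x = −3 ∈ ℝ gives ψ(−3) = 9 = ψ(3) with −3 ≠ 3.

-3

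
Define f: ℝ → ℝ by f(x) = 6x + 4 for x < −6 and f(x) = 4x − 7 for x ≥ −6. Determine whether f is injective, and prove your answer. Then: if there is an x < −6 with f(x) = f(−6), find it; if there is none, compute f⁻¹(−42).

Both pieces are strictly increasing (slopes 6 and 4), so each is injective on its own interval.
The left piece maps (−∞, −6) onto (−∞, −32); the right piece maps [−6, ∞) onto [−31, ∞).
These images are disjoint, so no value is attained by both pieces. Thus f is injective.
Because the two images are disjoint, no x < −6 has f(x) = f(−6), so we compute f⁻¹(−42): −42 lies in (−∞, −32), so solve 6x + 4 = −42: x = (−42 − 4)/6 = −23/3.

-23/3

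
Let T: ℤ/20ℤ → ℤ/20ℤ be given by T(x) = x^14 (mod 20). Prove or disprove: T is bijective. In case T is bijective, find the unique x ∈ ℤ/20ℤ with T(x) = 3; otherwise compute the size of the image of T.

T(4): Repeated squaring mod 20: 4^1 ≡ 4, 4^2 ≡ 4² = 16, 4^4 ≡ 16² = 256 ≡ 16, 4^8 ≡ 16² = 256 ≡ 16. Since 14 = 8 + 4 + 2, 4^14 ≡ 16·16·16: 16·16 = 256 ≡ 16, then 16·16 = 256 ≡ 16. So 4^14 ≡ 16 (mod 20).
T(6): Repeated squaring mod 20: 6^1 ≡ 6, 6^2 ≡ 6² = 36 ≡ 16, 6^4 ≡ 16² = 256 ≡ 16, 6^8 ≡ 16² = 256 ≡ 16. Since 14 = 8 + 4 + 2, 6^14 ≡ 16·16·16: 16·16 = 256 ≡ 16, then 16·16 = 256 ≡ 16. So 6^14 ≡ 16 (mod 20).
So T(4) = T(6) = 16 while 4 ≠ 6, therefore T is not injective, hence not bijective.
Since T is not bijective, we determine |image(T)|. Computing x^14 mod 20 for each x (by repeated squaring, reducing mod 20 at every step), the values T(0), T(1), …, T(19) are: 0, 1, 4, 9, 16, 5, 16, 9, 4, 1, 0, 1, 4, 9, 16, 5, 16, 9, 4, 1.
The distinct values are {0, 1, 4, 5, 9, 16}; there are 6 of them.

6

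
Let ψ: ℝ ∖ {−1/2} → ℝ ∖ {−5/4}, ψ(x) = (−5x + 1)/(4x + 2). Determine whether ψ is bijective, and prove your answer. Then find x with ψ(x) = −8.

-17/27

Suppose ψ(s) = ψ(t). Cross-multiplying: (−5s + 1)(4t + 2) = (−5t + 1)(4s + 2).
Expanding both sides and cancelling the symmetric terms leaves −14·(s − t) = 0. Since −14 ≠ 0, s = t. Therefore ψ is injective.
For any y ≠ −5/4, solving y(4x + 2) = −5x + 1 for x gives a well-defined x ≠ −1/2. So ψ is surjective.
Thus ψ is bijective.
Solving ψ(x) = −8: cross-multiplying gives −5x + 1 = −8(4x + 2), which rearranges to 27x = −17, so x = −17/27.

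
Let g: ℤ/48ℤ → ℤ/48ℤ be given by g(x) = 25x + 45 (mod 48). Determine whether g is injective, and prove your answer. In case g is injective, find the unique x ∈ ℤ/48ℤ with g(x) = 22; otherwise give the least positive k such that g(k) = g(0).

Suppose g(u) = g(v) in ℤ/48ℤ. Then 25u + 45 ≡ 25v + 45 (mod 48), thus 25(u − v) ≡ 0 (mod 48).
Since gcd(25, 48) = 1, 25 is invertible modulo 48, thus u − v ≡ 0 (mod 48), i.e. u = v.
Hence g is injective.
We now compute 25⁻¹ mod 48 explicitly. Euclid's algorithm: 48 = 1·25 + 23, 25 = 1·23 + 2, 23 = 11·2 + 1; back-substituting gives 1 = 25·25 − 13·48, so 25⁻¹ ≡ 25 (mod 48).
Since g is injective, we compute g⁻¹(22): solve 25x + 45 ≡ 22 (mod 48), i.e. 25x ≡ 25 (mod 48).
Multiplying by 25⁻¹ = 25 gives x ≡ 25·25 = 625 = 13·48 + 1 ≡ 1 (mod 48).
Check: g(1) = 25·1 + 45 = 70 = 1·48 + 22 ≡ 22 (mod 48).

1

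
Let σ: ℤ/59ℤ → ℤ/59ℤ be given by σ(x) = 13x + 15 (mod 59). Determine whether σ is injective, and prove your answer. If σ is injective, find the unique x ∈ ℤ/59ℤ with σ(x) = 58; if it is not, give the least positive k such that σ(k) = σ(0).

If σ(s) = σ(t), then 13s ≡ 13t (mod 59). Because gcd(13, 59) = 1, we may cancel 13 to get s ≡ t (mod 59).
Therefore σ is injective.
We now compute 13⁻¹ mod 59 explicitly. Euclid's algorithm: 59 = 4·13 + 7, 13 = 1·7 + 6, 7 = 1·6 + 1; back-substituting gives 1 = 50·13 − 11·59, so 13⁻¹ ≡ 50 (mod 59).
Since σ is injective, we compute σ⁻¹(58): solve 13x + 15 ≡ 58 (mod 59), i.e. 13x ≡ 43 (mod 59).
Multiplying by 13⁻¹ = 50 gives x ≡ 50·43 = 2150 = 36·59 + 26 ≡ 26 (mod 59).
Check: σ(26) = 13·26 + 15 = 353 = 5·59 + 58 ≡ 58 (mod 59).

26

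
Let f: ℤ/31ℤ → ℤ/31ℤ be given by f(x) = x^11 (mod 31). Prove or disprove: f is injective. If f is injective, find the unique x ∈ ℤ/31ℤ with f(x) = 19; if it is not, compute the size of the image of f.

Since 31 is prime, the nonzero elements of ℤ/31ℤ form a cyclic group of order 30.
As gcd(11, 30) = 1, raising to the 11th power is a bijection on this group: if x_1^11 ≡ x_2^11 then (x_1x_2^{−1})^11 = 1, and the only element of order dividing gcd(11, 30) = 1 is 1, so x_1 = x_2.
With f(0) = 0 this makes f injective on all of ℤ/31ℤ, hence bijective (finite equal-size domain and codomain). In particular f is injective.
Since f is injective, we find the preimage of 19. The inverse of x ↦ x^11 on (ℤ/31ℤ)^× is x ↦ x^11, because 11·11 = 121 = 4·30 + 1 ≡ 1 (mod 30) and x^{30} = 1 for x ≠ 0 (Fermat). So f⁻¹(19) = 19^11 mod 31.
Repeated squaring mod 31: 19^1 ≡ 19, 19^2 ≡ 19² = 361 ≡ 20, 19^4 ≡ 20² = 400 ≡ 28, 19^8 ≡ 28² = 784 ≡ 9. Since 11 = 8 + 2 + 1, 19^11 ≡ 9·20·19: 9·20 = 180 ≡ 25, then 25·19 = 475 ≡ 10. So 19^11 ≡ 10 (mod 31).
Hence f⁻¹(19) = 10.

10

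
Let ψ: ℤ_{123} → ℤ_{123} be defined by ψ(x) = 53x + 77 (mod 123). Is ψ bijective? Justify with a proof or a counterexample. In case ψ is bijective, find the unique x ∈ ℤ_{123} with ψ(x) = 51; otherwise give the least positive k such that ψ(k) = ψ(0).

32

Recall: ψ is injective when ψ(x_1) = ψ(x_2) forces x_1 = x_2.
If ψ(x_1) = ψ(x_2), then 53x_1 ≡ 53x_2 (mod 123). Because gcd(53, 123) = 1, we may cancel 53 to get x_1 ≡ x_2 (mod 123).
We now compute 53⁻¹ mod 123 explicitly. Euclid's algorithm: 123 = 2·53 + 17, 53 = 3·17 + 2, 17 = 8·2 + 1; back-substituting gives 1 = 65·53 − 28·123, so 53⁻¹ ≡ 65 (mod 123).
For any y ∈ ℤ_{123}, x = 65(y − 77) mod 123 satisfies ψ(x) = 53·65(y − 77) + 77 ≡ y (since 53·65 ≡ 1 mod 123). So every y has a preimage.
Therefore ψ is bijective.
Since ψ is bijective, we compute ψ⁻¹(51): solve 53x + 77 ≡ 51 (mod 123), i.e. 53x ≡ 97 (mod 123).
Multiplying by 53⁻¹ = 65 gives x ≡ 65·97 = 6305 = 51·123 + 32 ≡ 32 (mod 123).
Check: ψ(32) = 53·32 + 77 = 1773 = 14·123 + 51 ≡ 51 (mod 123).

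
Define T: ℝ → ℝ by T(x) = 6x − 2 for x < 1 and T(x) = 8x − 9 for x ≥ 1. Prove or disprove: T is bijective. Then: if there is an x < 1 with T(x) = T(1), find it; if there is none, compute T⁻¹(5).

1/6

Both pieces are strictly increasing (slopes 6 and 8), so each is injective on its own interval.
The left piece maps (−∞, 1) onto (−∞, 4); the right piece maps [1, ∞) onto [−1, ∞).
These images overlap. In particular T(1) = −1 (right piece), and solving 6x − 2 = −1 on the left piece gives x = 1/6 < 1.
So T(1/6) = T(1) with 1/6 ≠ 1, and T is not injective, hence not bijective. This x = 1/6 is the requested value below 1.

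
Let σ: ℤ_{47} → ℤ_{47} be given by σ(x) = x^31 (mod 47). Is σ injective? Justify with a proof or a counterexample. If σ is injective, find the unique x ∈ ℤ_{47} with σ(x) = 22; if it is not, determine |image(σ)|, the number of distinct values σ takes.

Since 47 is prime, the nonzero elements of ℤ_{47} form a cyclic group of order 46.
As gcd(31, 46) = 1, raising to the 31st power is a bijection on this group: if s^31 ≡ t^31 then (st^{−1})^31 = 1, and the only element of order dividing gcd(31, 46) = 1 is 1, so s = t.
With σ(0) = 0 this makes σ injective on all of ℤ_{47}, hence bijective (finite equal-size domain and codomain). In particular σ is injective.
Since σ is injective, we find the preimage of 22. The inverse of x ↦ x^31 on (ℤ_{47})^× is x ↦ x^3, because 31·3 = 93 = 2·46 + 1 ≡ 1 (mod 46) and x^{46} = 1 for x ≠ 0 (Fermat). So σ⁻¹(22) = 22^3 mod 47.
Repeated squaring mod 47: 22^1 ≡ 22, 22^2 ≡ 22² = 484 ≡ 14. Since 3 = 2 + 1, 22^3 ≡ 14·22: 14·22 = 308 ≡ 26. So 22^3 ≡ 26 (mod 47).
Hence σ⁻¹(22) = 26.

26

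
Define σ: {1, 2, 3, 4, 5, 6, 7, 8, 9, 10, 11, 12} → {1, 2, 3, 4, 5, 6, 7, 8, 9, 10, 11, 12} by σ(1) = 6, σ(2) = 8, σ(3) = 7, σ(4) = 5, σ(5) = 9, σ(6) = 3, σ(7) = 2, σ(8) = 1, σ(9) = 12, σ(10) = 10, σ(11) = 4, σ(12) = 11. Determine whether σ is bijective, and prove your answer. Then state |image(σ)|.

12

The values 6, 8, 7, 5, 9, 3, 2, 1, 12, 10, 4, 11 are a permutation of {1, 2, 3, 4, 5, 6, 7, 8, 9, 10, 11, 12}: each element appears exactly once.
So σ is injective and surjective, hence bijective.
The image of σ is {1, 2, 3, 4, 5, 6, 7, 8, 9, 10, 11, 12}, which has 12 elements.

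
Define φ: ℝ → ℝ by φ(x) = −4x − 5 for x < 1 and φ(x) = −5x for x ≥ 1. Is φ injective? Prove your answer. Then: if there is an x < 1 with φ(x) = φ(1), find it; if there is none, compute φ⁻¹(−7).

Both pieces are strictly decreasing (slopes −4 and −5), so each is injective on its own interval.
The left piece maps (−∞, 1) onto (−9, ∞); the right piece maps [1, ∞) onto (−∞, −5].
These images overlap. In particular φ(1) = −5 (right piece), and solving −4x − 5 = −5 on the left piece gives x = 0 < 1.
So φ(0) = φ(1) with 0 ≠ 1, and φ is not injective. This x = 0 is the requested value below 1.

0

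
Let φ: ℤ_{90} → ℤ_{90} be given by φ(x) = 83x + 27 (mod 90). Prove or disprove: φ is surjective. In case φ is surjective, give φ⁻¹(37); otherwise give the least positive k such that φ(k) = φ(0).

By definition, surjectivity means every element of the codomain has a preimage under φ.
Since gcd(83, 90) = 1, 83 is invertible modulo 90. Euclid's algorithm: 90 = 1·83 + 7, 83 = 11·7 + 6, 7 = 1·6 + 1; back-substituting gives 1 = 77·83 − 71·90, so 83⁻¹ ≡ 77 (mod 90).
For any y ∈ ℤ_{90}, x = 77(y − 27) mod 90 satisfies φ(x) = 83·77(y − 27) + 27 ≡ y (since 83·77 ≡ 1 mod 90). So every y has a preimage.
Hence φ is surjective.
Since φ is surjective, we find φ⁻¹(37): we need 83x ≡ 37 − 27 ≡ 10 (mod 90). Using 83⁻¹ = 77: x ≡ 77·10 = 770 = 8·90 + 50, so x = 50.
Check: φ(50) = 83·50 + 27 = 4177 = 46·90 + 37 ≡ 37 (mod 90).

50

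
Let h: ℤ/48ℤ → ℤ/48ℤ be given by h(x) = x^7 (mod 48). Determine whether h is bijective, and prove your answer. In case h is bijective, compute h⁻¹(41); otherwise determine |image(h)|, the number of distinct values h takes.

27

h(0) = 0^7 = 0.
h(6): Repeated squaring mod 48: 6^1 ≡ 6, 6^2 ≡ 6² = 36, 6^4 ≡ 36² = 1296 ≡ 0. Since 7 = 4 + 2 + 1, 6^7 ≡ 0·36·6: 0·36 = 0, then 0·6 = 0. So 6^7 ≡ 0 (mod 48).
So h(0) = h(6) = 0 while 0 ≠ 6, hence h is not injective, hence not bijective.
Since h is not bijective, we determine |image(h)|. Computing x^7 mod 48 for each x (by repeated squaring, reducing mod 48 at every step), the values h(0), h(1), …, h(47) are: 0, 1, 32, 27, 16, 29, 0, 7, 32, 9, 16, 35, 0, 37, 32, 15, 16, 17, 0, 43, 32, 45, 16, 23, 0, 25, 32, 3, 16, 5, 0, 31, 32, 33, 16, 11, 0, 13, 32, 39, 16, 41, 0, 19, 32, 21, 16, 47.
The distinct values are {0, 1, 3, 5, 7, 9, 11, 13, 15, 16, 17, 19, 21, 23, 25, 27, 29, 31, 32, 33, 35, 37, 39, 41, 43, 45, 47}; there are 27 of them.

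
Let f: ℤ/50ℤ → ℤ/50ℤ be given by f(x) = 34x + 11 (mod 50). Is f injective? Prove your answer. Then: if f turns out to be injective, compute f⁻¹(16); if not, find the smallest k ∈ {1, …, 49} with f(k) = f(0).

25

We have gcd(34, 50) = 2 > 1. Taking a = 0 and b = 25: f(0) = 11 and f(25) = 34·25 + 11 = 861 ≡ 11 (mod 50).
So f(0) = f(25) while 0 ≠ 25, therefore f is not injective.
Since f is not injective, we find the least positive k with f(k) = f(0): this means 34k ≡ 0 (mod 50), i.e. 50 ∣ 34k. Since gcd(34, 50) = 2, dividing through by 2 this holds exactly when 25 ∣ 17k, and as gcd(17, 25) = 1, exactly when 25 ∣ k.
The smallest positive such k is 25.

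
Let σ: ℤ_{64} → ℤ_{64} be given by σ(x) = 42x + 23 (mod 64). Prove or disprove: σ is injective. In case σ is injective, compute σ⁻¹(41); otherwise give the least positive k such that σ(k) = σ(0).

32

We have gcd(42, 64) = 2 > 1. Taking u = 0 and v = 32: σ(0) = 23 and σ(32) = 42·32 + 23 = 1367 ≡ 23 (mod 64).
So σ(0) = σ(32) while 0 ≠ 32, so σ is not injective.
Since σ is not injective, we find the least positive k with σ(k) = σ(0): this means 42k ≡ 0 (mod 64), i.e. 64 ∣ 42k. Since gcd(42, 64) = 2, dividing through by 2 this holds exactly when 32 ∣ 21k, and as gcd(21, 32) = 1, exactly when 32 ∣ k.
The smallest positive such k is 32.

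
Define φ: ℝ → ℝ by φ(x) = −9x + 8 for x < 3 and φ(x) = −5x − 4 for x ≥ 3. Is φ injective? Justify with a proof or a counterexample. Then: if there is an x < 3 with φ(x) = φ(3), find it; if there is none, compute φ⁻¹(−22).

Both pieces are strictly decreasing (slopes −9 and −5), so each is injective on its own interval.
The left piece maps (−∞, 3) onto (−19, ∞); the right piece maps [3, ∞) onto (−∞, −19].
These images are disjoint, so no value is attained by both pieces. Hence φ is injective.
Because the two images are disjoint, no x < 3 has φ(x) = φ(3), so we compute φ⁻¹(−22): −22 lies in (−∞, −19], so solve −5x − 4 = −22: x = (−22 + 4)/(−5) = 18/5.

18/5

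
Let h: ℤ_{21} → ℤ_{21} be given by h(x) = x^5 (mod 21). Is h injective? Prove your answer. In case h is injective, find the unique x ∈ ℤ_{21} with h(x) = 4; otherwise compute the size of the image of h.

Computing x^5 mod 21 for each x (by repeated squaring, reducing mod 21 at every step), the values h(0), h(1), …, h(20) are: 0, 1, 11, 12, 16, 17, 6, 7, 8, 18, 19, 2, 3, 13, 14, 15, 4, 5, 9, 10, 20.
Every element of ℤ_{21} appears exactly once in this list, so h is a bijection, and in particular injective.
Since h is injective, we read off the preimage of 4 from the same table: h(16) = 4, so h⁻¹(4) = 16.

16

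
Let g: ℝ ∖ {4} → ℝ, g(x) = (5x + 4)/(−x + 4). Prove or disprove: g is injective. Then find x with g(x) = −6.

Suppose g(s) = g(t). Cross-multiplying: (5s + 4)(−t + 4) = (5t + 4)(−s + 4).
Expanding both sides and cancelling the symmetric terms leaves 24·(s − t) = 0. Since 24 ≠ 0, s = t. Therefore g is injective.
Solving g(x) = −6: cross-multiplying gives 5x + 4 = −6(−x + 4), which rearranges to −1x = −28, so x = 28.

28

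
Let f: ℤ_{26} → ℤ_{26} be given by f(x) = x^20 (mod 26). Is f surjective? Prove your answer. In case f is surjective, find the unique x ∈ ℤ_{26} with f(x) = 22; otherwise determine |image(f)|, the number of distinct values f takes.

f(1) = 1^20 = 1.
f(5): Repeated squaring mod 26: 5^1 ≡ 5, 5^2 ≡ 5² = 25, 5^4 ≡ 25² = 625 ≡ 1, 5^8 ≡ 1² = 1, 5^16 ≡ 1² = 1. Since 20 = 16 + 4, 5^20 ≡ 1·1: 1·1 = 1. So 5^20 ≡ 1 (mod 26).
So f(1) = f(5) = 1 while 1 ≠ 5, therefore f is not injective.
A non-injective map from the 26-element set ℤ_{26} to itself takes at most 25 distinct values, so it cannot be surjective. So f is not surjective.
Since f is not surjective, we determine |image(f)|. Computing x^20 mod 26 for each x (by repeated squaring, reducing mod 26 at every step), the values f(0), f(1), …, f(25) are: 0, 1, 22, 9, 16, 1, 16, 3, 14, 3, 22, 9, 14, 13, 14, 9, 22, 3, 14, 3, 16, 1, 16, 9, 22, 1.
The distinct values are {0, 1, 3, 9, 13, 14, 16, 22}; there are 8 of them.

8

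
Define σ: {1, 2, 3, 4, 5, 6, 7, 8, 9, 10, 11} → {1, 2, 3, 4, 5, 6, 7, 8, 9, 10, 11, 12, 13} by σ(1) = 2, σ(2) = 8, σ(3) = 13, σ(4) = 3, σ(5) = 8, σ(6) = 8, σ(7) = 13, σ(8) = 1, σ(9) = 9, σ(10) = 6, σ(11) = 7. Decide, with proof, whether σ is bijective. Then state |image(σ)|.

8

σ(2) = 8 = σ(5) with 2 ≠ 5, so σ is not injective, hence not bijective.
The image of σ is {1, 2, 3, 6, 7, 8, 9, 13}, which has 8 elements.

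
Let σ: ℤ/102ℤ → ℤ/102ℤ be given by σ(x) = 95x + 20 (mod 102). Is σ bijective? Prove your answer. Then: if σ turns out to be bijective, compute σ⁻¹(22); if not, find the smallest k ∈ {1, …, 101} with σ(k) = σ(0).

If σ(u) = σ(v), then 95u ≡ 95v (mod 102). Because gcd(95, 102) = 1, we may cancel 95 to get u ≡ v (mod 102).
We now compute 95⁻¹ mod 102 explicitly. Euclid's algorithm: 102 = 1·95 + 7, 95 = 13·7 + 4, 7 = 1·4 + 3, 4 = 1·3 + 1; back-substituting gives 1 = 29·95 − 27·102, so 95⁻¹ ≡ 29 (mod 102).
Then y ↦ 29(y − 20) is a two-sided inverse to σ, so every y ∈ ℤ/102ℤ has a preimage.
Thus σ is bijective.
Since σ is bijective, we find σ⁻¹(22): we need 95x ≡ 22 − 20 ≡ 2 (mod 102). Using 95⁻¹ = 29: x ≡ 29·2 = 58, so x = 58.
Check: σ(58) = 95·58 + 20 = 5530 = 54·102 + 22 ≡ 22 (mod 102).

58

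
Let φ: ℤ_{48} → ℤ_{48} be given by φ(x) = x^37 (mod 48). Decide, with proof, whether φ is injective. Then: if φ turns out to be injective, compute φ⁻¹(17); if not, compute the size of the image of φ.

27

φ(0) = 0^37 = 0.
φ(6): Repeated squaring mod 48: 6^1 ≡ 6, 6^2 ≡ 6² = 36, 6^4 ≡ 36² = 1296 ≡ 0, 6^8 ≡ 0² = 0, 6^16 ≡ 0² = 0, 6^32 ≡ 0² = 0. Since 37 = 32 + 4 + 1, 6^37 ≡ 0·0·6: 0·0 = 0, then 0·6 = 0. So 6^37 ≡ 0 (mod 48).
So φ(0) = φ(6) = 0 while 0 ≠ 6, thus φ is not injective.
Since φ is not injective, we determine |image(φ)|. Computing x^37 mod 48 for each x (by repeated squaring, reducing mod 48 at every step), the values φ(0), φ(1), …, φ(47) are: 0, 1, 32, 3, 16, 5, 0, 7, 32, 9, 16, 11, 0, 13, 32, 15, 16, 17, 0, 19, 32, 21, 16, 23, 0, 25, 32, 27, 16, 29, 0, 31, 32, 33, 16, 35, 0, 37, 32, 39, 16, 41, 0, 43, 32, 45, 16, 47.
The distinct values are {0, 1, 3, 5, 7, 9, 11, 13, 15, 16, 17, 19, 21, 23, 25, 27, 29, 31, 32, 33, 35, 37, 39, 41, 43, 45, 47}; there are 27 of them.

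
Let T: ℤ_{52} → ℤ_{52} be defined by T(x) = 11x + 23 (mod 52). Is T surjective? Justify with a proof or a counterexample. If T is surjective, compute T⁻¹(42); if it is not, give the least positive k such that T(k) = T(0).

49

Since gcd(11, 52) = 1, 11 is invertible modulo 52. Euclid's algorithm: 52 = 4·11 + 8, 11 = 1·8 + 3, 8 = 2·3 + 2, 3 = 1·2 + 1; back-substituting gives 1 = 19·11 − 4·52, so 11⁻¹ ≡ 19 (mod 52).
For any y ∈ ℤ_{52}, x = 19(y − 23) mod 52 satisfies T(x) = 11·19(y − 23) + 23 ≡ y (since 11·19 ≡ 1 mod 52). So every y has a preimage.
Therefore T is surjective.
Since T is surjective, we find T⁻¹(42): we need 11x ≡ 42 − 23 ≡ 19 (mod 52). Using 11⁻¹ = 19: x ≡ 19·19 = 361 = 6·52 + 49, so x = 49.
Check: T(49) = 11·49 + 23 = 562 = 10·52 + 42 ≡ 42 (mod 52).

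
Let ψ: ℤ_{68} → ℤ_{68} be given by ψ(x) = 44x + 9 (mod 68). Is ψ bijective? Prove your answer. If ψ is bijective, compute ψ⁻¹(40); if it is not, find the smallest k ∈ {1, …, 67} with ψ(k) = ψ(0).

17

We have gcd(44, 68) = 4 > 1. Taking s = 0 and t = 17: ψ(0) = 9 and ψ(17) = 44·17 + 9 = 757 ≡ 9 (mod 68).
So ψ(0) = ψ(17) while 0 ≠ 17, so ψ is not injective, hence not bijective.
Since ψ is not bijective, we find the least positive k with ψ(k) = ψ(0): this means 44k ≡ 0 (mod 68), i.e. 68 ∣ 44k. Since gcd(44, 68) = 4, dividing through by 4 this holds exactly when 17 ∣ 11k, and as gcd(11, 17) = 1, exactly when 17 ∣ k.
The smallest positive such k is 17.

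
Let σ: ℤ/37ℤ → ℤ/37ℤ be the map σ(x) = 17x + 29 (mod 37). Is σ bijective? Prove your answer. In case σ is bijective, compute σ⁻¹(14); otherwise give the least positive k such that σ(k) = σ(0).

Suppose σ(s) = σ(t) in ℤ/37ℤ. Then 17s + 29 ≡ 17t + 29 (mod 37), hence 17(s − t) ≡ 0 (mod 37).
Since gcd(17, 37) = 1, 17 is invertible modulo 37, so s − t ≡ 0 (mod 37), i.e. s = t.
We now compute 17⁻¹ mod 37 explicitly. Euclid's algorithm: 37 = 2·17 + 3, 17 = 5·3 + 2, 3 = 1·2 + 1; back-substituting gives 1 = 24·17 − 11·37, so 17⁻¹ ≡ 24 (mod 37).
For any y ∈ ℤ/37ℤ, x = 24(y − 29) mod 37 satisfies σ(x) = 17·24(y − 29) + 29 ≡ y (since 17·24 ≡ 1 mod 37). So every y has a preimage.
Hence σ is bijective.
Since σ is bijective, we find σ⁻¹(14): we need 17x ≡ 14 − 29 ≡ 22 (mod 37). Using 17⁻¹ = 24: x ≡ 24·22 = 528 = 14·37 + 10, so x = 10.
Check: σ(10) = 17·10 + 29 = 199 = 5·37 + 14 ≡ 14 (mod 37).

10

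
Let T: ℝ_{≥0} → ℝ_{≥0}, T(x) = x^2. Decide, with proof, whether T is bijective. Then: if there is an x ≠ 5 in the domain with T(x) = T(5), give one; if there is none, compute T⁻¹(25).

On ℝ_{≥0}, x ↦ x^2 is strictly increasing (injective) and for any y ∈ ℝ_{≥0} the 2nd root y^{1/2} lies in ℝ_{≥0} (surjective). So T is bijective.
Since x ↦ x^2 is strictly increasing on ℝ_{≥0}, it is injective there, so no x ≠ 5 in the domain has T(x) = T(5). We therefore compute T⁻¹(25) = 25^{1/2} = 5 (indeed 5^2 = 25).

5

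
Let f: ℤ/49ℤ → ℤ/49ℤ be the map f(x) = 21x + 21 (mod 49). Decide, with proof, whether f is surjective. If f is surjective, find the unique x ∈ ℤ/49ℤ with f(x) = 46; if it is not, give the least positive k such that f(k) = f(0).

7

Since gcd(21, 49) = 7, we have 21x ≡ 0 (mod 7) for all x, so f(x) ≡ 0 (mod 7).
But 1 ≢ 0 (mod 7), so 1 ∈ ℤ/49ℤ has no preimage. Therefore f is not surjective.
Since f is not surjective, we find the least positive k with f(k) = f(0): this means 21k ≡ 0 (mod 49), i.e. 49 ∣ 21k. Since gcd(21, 49) = 7, dividing through by 7 this holds exactly when 7 ∣ 3k, and as gcd(3, 7) = 1, exactly when 7 ∣ k.
The smallest positive such k is 7.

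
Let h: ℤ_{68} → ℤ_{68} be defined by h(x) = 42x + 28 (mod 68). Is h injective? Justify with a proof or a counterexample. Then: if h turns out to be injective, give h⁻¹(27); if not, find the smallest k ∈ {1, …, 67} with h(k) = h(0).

We have gcd(42, 68) = 2 > 1. Taking x_1 = 0 and x_2 = 34: h(0) = 28 and h(34) = 42·34 + 28 = 1456 ≡ 28 (mod 68).
So h(0) = h(34) while 0 ≠ 34, so h is not injective.
Since h is not injective, we find the least positive k with h(k) = h(0): this means 42k ≡ 0 (mod 68), i.e. 68 ∣ 42k. Since gcd(42, 68) = 2, dividing through by 2 this holds exactly when 34 ∣ 21k, and as gcd(21, 34) = 1, exactly when 34 ∣ k.
The smallest positive such k is 34.

34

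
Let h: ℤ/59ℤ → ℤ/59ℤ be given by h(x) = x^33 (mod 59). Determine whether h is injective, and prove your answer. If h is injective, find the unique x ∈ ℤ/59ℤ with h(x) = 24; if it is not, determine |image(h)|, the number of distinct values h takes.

Since 59 is prime, the nonzero elements of ℤ/59ℤ form a cyclic group of order 58.
As gcd(33, 58) = 1, raising to the 33rd power is a bijection on this group: if a^33 ≡ b^33 then (ab^{−1})^33 = 1, and the only element of order dividing gcd(33, 58) = 1 is 1, so a = b.
With h(0) = 0 this makes h injective on all of ℤ/59ℤ, hence bijective (finite equal-size domain and codomain). In particular h is injective.
Since h is injective, we find the preimage of 24. The inverse of x ↦ x^33 on (ℤ/59ℤ)^× is x ↦ x^51, because 33·51 = 1683 = 29·58 + 1 ≡ 1 (mod 58) and x^{58} = 1 for x ≠ 0 (Fermat). So h⁻¹(24) = 24^51 mod 59.
Repeated squaring mod 59: 24^1 ≡ 24, 24^2 ≡ 24² = 576 ≡ 45, 24^4 ≡ 45² = 2025 ≡ 19, 24^8 ≡ 19² = 361 ≡ 7, 24^16 ≡ 7² = 49, 24^32 ≡ 49² = 2401 ≡ 41. Since 51 = 32 + 16 + 2 + 1, 24^51 ≡ 41·49·45·24: 41·49 = 2009 ≡ 3, then 3·45 = 135 ≡ 17, then 17·24 = 408 ≡ 54. So 24^51 ≡ 54 (mod 59).
Hence h⁻¹(24) = 54.

54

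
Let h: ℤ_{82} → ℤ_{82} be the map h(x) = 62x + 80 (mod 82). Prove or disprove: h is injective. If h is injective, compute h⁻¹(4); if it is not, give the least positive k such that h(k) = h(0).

Recall: injectivity means: for all x_1, x_2 in the domain, h(x_1) = h(x_2) implies x_1 = x_2.
We have gcd(62, 82) = 2 > 1. Taking x_1 = 0 and x_2 = 41: h(0) = 80 and h(41) = 62·41 + 80 = 2622 ≡ 80 (mod 82).
So h(0) = h(41) while 0 ≠ 41, so h is not injective.
Since h is not injective, we find the least positive k with h(k) = h(0): this means 62k ≡ 0 (mod 82), i.e. 82 ∣ 62k. Since gcd(62, 82) = 2, dividing through by 2 this holds exactly when 41 ∣ 31k, and as gcd(31, 41) = 1, exactly when 41 ∣ k.
The smallest positive such k is 41.

41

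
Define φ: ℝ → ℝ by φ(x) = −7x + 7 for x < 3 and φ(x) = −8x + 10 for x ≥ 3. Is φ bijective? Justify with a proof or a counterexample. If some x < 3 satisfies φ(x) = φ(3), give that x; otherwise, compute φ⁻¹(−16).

Both pieces are strictly decreasing (slopes −7 and −8), so each is injective on its own interval.
The left piece maps (−∞, 3) onto (−14, ∞); the right piece maps [3, ∞) onto (−∞, −14].
Since −14 = −14, the images partition ℝ: φ is injective and surjective, hence bijective.
Because the two images are disjoint, no x < 3 has φ(x) = φ(3), so we compute φ⁻¹(−16): −16 lies in (−∞, −14], so solve −8x + 10 = −16: x = (−16 − 10)/(−8) = 13/4.

13/4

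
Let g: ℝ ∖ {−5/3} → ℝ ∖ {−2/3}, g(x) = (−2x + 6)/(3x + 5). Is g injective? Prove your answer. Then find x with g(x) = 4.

-1

Suppose g(a) = g(b). Cross-multiplying: (−2a + 6)(3b + 5) = (−2b + 6)(3a + 5).
Expanding both sides and cancelling the symmetric terms leaves −28·(a − b) = 0. Since −28 ≠ 0, a = b. Hence g is injective.
Solving g(x) = 4: cross-multiplying gives −2x + 6 = 4(3x + 5), which rearranges to −14x = 14, so x = −1.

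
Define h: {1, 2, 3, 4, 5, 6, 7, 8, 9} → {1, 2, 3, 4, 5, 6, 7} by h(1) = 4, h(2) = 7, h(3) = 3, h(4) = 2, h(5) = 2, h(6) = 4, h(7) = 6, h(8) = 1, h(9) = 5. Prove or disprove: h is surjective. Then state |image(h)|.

Every element of the codomain has a preimage: 1 = h(8), 2 = h(4), 3 = h(3), 4 = h(1), 5 = h(9), 6 = h(7), 7 = h(2).
Thus h is surjective.
The image of h is {1, 2, 3, 4, 5, 6, 7}, which has 7 elements.

7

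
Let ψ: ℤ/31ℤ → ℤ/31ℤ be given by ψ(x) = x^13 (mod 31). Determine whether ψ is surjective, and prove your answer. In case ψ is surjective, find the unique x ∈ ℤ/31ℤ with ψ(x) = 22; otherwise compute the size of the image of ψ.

Since 31 is prime, the nonzero elements of ℤ/31ℤ form a cyclic group of order 30.
As gcd(13, 30) = 1, raising to the 13th power is a bijection on this group: if u^13 ≡ v^13 then (uv^{−1})^13 = 1, and the only element of order dividing gcd(13, 30) = 1 is 1, so u = v.
With ψ(0) = 0 this makes ψ injective on all of ℤ/31ℤ, hence bijective (finite equal-size domain and codomain). In particular ψ is surjective.
Since ψ is surjective, we find the preimage of 22. The inverse of x ↦ x^13 on (ℤ/31ℤ)^× is x ↦ x^7, because 13·7 = 91 = 3·30 + 1 ≡ 1 (mod 30) and x^{30} = 1 for x ≠ 0 (Fermat). So ψ⁻¹(22) = 22^7 mod 31.
Repeated squaring mod 31: 22^1 ≡ 22, 22^2 ≡ 22² = 484 ≡ 19, 22^4 ≡ 19² = 361 ≡ 20. Since 7 = 4 + 2 + 1, 22^7 ≡ 20·19·22: 20·19 = 380 ≡ 8, then 8·22 = 176 ≡ 21. So 22^7 ≡ 21 (mod 31).
Hence ψ⁻¹(22) = 21.

21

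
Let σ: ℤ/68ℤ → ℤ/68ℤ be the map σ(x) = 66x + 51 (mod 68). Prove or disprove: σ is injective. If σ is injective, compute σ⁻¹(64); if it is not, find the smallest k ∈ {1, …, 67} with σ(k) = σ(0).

34

We have gcd(66, 68) = 2 > 1. Taking s = 0 and t = 34: σ(0) = 51 and σ(34) = 66·34 + 51 = 2295 ≡ 51 (mod 68).
So σ(0) = σ(34) while 0 ≠ 34, so σ is not injective.
Since σ is not injective, we find the least positive k with σ(k) = σ(0): this means 66k ≡ 0 (mod 68), i.e. 68 ∣ 66k. Since gcd(66, 68) = 2, dividing through by 2 this holds exactly when 34 ∣ 33k, and as gcd(33, 34) = 1, exactly when 34 ∣ k.
The smallest positive such k is 34.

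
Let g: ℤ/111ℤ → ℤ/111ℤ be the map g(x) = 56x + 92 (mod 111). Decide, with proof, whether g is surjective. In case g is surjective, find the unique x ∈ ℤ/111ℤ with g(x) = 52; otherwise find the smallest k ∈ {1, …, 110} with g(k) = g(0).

Since gcd(56, 111) = 1, 56 is invertible modulo 111. Euclid's algorithm: 111 = 1·56 + 55, 56 = 1·55 + 1; back-substituting gives 1 = 2·56 − 1·111, so 56⁻¹ ≡ 2 (mod 111).
Then y ↦ 2(y − 92) is a two-sided inverse to g, so every y ∈ ℤ/111ℤ has a preimage.
Thus g is surjective.
Since g is surjective, we find g⁻¹(52): we need 56x ≡ 52 − 92 ≡ 71 (mod 111). Using 56⁻¹ = 2: x ≡ 2·71 = 142 = 1·111 + 31, so x = 31.
Check: g(31) = 56·31 + 92 = 1828 = 16·111 + 52 ≡ 52 (mod 111).

31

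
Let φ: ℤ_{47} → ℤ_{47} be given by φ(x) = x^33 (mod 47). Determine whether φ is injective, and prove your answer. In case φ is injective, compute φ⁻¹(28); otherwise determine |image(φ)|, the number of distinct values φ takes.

Since 47 is prime, the nonzero elements of ℤ_{47} form a cyclic group of order 46.
As gcd(33, 46) = 1, raising to the 33rd power is a bijection on this group: if x_1^33 ≡ x_2^33 then (x_1x_2^{−1})^33 = 1, and the only element of order dividing gcd(33, 46) = 1 is 1, so x_1 = x_2.
With φ(0) = 0 this makes φ injective on all of ℤ_{47}, hence bijective (finite equal-size domain and codomain). In particular φ is injective.
Since φ is injective, we find the preimage of 28. The inverse of x ↦ x^33 on (ℤ_{47})^× is x ↦ x^7, because 33·7 = 231 = 5·46 + 1 ≡ 1 (mod 46) and x^{46} = 1 for x ≠ 0 (Fermat). So φ⁻¹(28) = 28^7 mod 47.
Repeated squaring mod 47: 28^1 ≡ 28, 28^2 ≡ 28² = 784 ≡ 32, 28^4 ≡ 32² = 1024 ≡ 37. Since 7 = 4 + 2 + 1, 28^7 ≡ 37·32·28: 37·32 = 1184 ≡ 9, then 9·28 = 252 ≡ 17. So 28^7 ≡ 17 (mod 47).
Hence φ⁻¹(28) = 17.

17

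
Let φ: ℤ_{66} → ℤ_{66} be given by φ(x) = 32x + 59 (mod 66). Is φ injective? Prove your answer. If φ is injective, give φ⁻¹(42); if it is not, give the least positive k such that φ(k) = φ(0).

33

We have gcd(32, 66) = 2 > 1. Taking u = 0 and v = 33: φ(0) = 59 and φ(33) = 32·33 + 59 = 1115 ≡ 59 (mod 66).
So φ(0) = φ(33) while 0 ≠ 33, so φ is not injective.
Since φ is not injective, we find the least positive k with φ(k) = φ(0): this means 32k ≡ 0 (mod 66), i.e. 66 ∣ 32k. Since gcd(32, 66) = 2, dividing through by 2 this holds exactly when 33 ∣ 16k, and as gcd(16, 33) = 1, exactly when 33 ∣ k.
The smallest positive such k is 33.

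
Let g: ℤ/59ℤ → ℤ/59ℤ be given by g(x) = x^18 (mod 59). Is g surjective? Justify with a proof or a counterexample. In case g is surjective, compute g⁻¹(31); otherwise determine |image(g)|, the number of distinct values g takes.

g(29): Repeated squaring mod 59: 29^1 ≡ 29, 29^2 ≡ 29² = 841 ≡ 15, 29^4 ≡ 15² = 225 ≡ 48, 29^8 ≡ 48² = 2304 ≡ 3, 29^16 ≡ 3² = 9. Since 18 = 16 + 2, 29^18 ≡ 9·15: 9·15 = 135 ≡ 17. So 29^18 ≡ 17 (mod 59).
g(30): Repeated squaring mod 59: 30^1 ≡ 30, 30^2 ≡ 30² = 900 ≡ 15, 30^4 ≡ 15² = 225 ≡ 48, 30^8 ≡ 48² = 2304 ≡ 3, 30^16 ≡ 3² = 9. Since 18 = 16 + 2, 30^18 ≡ 9·15: 9·15 = 135 ≡ 17. So 30^18 ≡ 17 (mod 59).
So g(29) = g(30) = 17 while 29 ≠ 30, therefore g is not injective.
A non-injective map from the 59-element set ℤ/59ℤ to itself takes at most 58 distinct values, so it cannot be surjective. Thus g is not surjective.
Since g is not surjective, we determine |image(g)|. Computing x^18 mod 59 for each x (by repeated squaring, reducing mod 59 at every step), the values g(0), g(1), …, g(58) are: 0, 1, 7, 57, 49, 3, 45, 27, 48, 4, 21, 36, 20, 15, 12, 53, 41, 35, 28, 26, 29, 5, 16, 19, 22, 9, 46, 51, 25, 17, 17, 25, 51, 46, 9, 22, 19, 16, 5, 29, 26, 28, 35, 41, 53, 12, 15, 20, 36, 21, 4, 48, 27, 45, 3, 49, 57, 7, 1.
The distinct values are {0, 1, 3, 4, 5, 7, 9, 12, 15, 16, 17, 19, 20, 21, 22, 25, 26, 27, 28, 29, 35, 36, 41, 45, 46, 48, 49, 51, 53, 57}; there are 30 of them.

30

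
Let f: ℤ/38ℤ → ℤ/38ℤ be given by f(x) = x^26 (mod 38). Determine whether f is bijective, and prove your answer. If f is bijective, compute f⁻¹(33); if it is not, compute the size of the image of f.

f(18): Repeated squaring mod 38: 18^1 ≡ 18, 18^2 ≡ 18² = 324 ≡ 20, 18^4 ≡ 20² = 400 ≡ 20, 18^8 ≡ 20² = 400 ≡ 20, 18^16 ≡ 20² = 400 ≡ 20. Since 26 = 16 + 8 + 2, 18^26 ≡ 20·20·20: 20·20 = 400 ≡ 20, then 20·20 = 400 ≡ 20. So 18^26 ≡ 20 (mod 38).
f(20): Repeated squaring mod 38: 20^1 ≡ 20, 20^2 ≡ 20² = 400 ≡ 20, 20^4 ≡ 20² = 400 ≡ 20, 20^8 ≡ 20² = 400 ≡ 20, 20^16 ≡ 20² = 400 ≡ 20. Since 26 = 16 + 8 + 2, 20^26 ≡ 20·20·20: 20·20 = 400 ≡ 20, then 20·20 = 400 ≡ 20. So 20^26 ≡ 20 (mod 38).
So f(18) = f(20) = 20 while 18 ≠ 20, thus f is not injective, hence not bijective.
Since f is not bijective, we determine |image(f)|. Computing x^26 mod 38 for each x (by repeated squaring, reducing mod 38 at every step), the values f(0), f(1), …, f(37) are: 0, 1, 28, 25, 24, 23, 16, 11, 26, 17, 36, 7, 30, 35, 4, 5, 6, 9, 20, 19, 20, 9, 6, 5, 4, 35, 30, 7, 36, 17, 26, 11, 16, 23, 24, 25, 28, 1.
The distinct values are {0, 1, 4, 5, 6, 7, 9, 11, 16, 17, 19, 20, 23, 24, 25, 26, 28, 30, 35, 36}; there are 20 of them.

20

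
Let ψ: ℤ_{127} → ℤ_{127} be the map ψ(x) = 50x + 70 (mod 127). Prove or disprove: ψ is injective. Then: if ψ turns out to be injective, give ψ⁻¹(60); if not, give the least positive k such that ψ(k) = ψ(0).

If ψ(a) = ψ(b), then 50a ≡ 50b (mod 127). Because gcd(50, 127) = 1, we may cancel 50 to get a ≡ b (mod 127).
Thus ψ is injective.
We now compute 50⁻¹ mod 127 explicitly. Euclid's algorithm: 127 = 2·50 + 27, 50 = 1·27 + 23, 27 = 1·23 + 4, 23 = 5·4 + 3, 4 = 1·3 + 1; back-substituting gives 1 = 94·50 − 37·127, so 50⁻¹ ≡ 94 (mod 127).
Since ψ is injective, we find ψ⁻¹(60): we need 50x ≡ 60 − 70 ≡ 117 (mod 127). Using 50⁻¹ = 94: x ≡ 94·117 = 10998 = 86·127 + 76, so x = 76.
Check: ψ(76) = 50·76 + 70 = 3870 = 30·127 + 60 ≡ 60 (mod 127).

76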